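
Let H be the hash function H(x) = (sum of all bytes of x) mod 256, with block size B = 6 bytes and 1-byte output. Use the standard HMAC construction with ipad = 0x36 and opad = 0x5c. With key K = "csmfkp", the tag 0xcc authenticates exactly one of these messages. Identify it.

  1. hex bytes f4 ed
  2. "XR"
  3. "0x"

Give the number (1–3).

Key "csmfkp" = 63 73 6d 66 6b 70 is exactly B = 6 bytes: K' = 63 73 6d 66 6b 70.
K' ⊕ ipad = 55 45 5b 50 5d 46; K' ⊕ opad = 3f 2f 31 3a 37 2c.
m1: inner = H(55 45 5b 50 5d 46 f4 ed) = c9; tag = H(3f 2f 31 3a 37 2c c9) = 05
m2: inner = H(55 45 5b 50 5d 46 58 52) = 92; tag = H(3f 2f 31 3a 37 2c 92) = ce
m3: inner = H(55 45 5b 50 5d 46 30 78) = 90; tag = H(3f 2f 31 3a 37 2c 90) = cc ← matches

3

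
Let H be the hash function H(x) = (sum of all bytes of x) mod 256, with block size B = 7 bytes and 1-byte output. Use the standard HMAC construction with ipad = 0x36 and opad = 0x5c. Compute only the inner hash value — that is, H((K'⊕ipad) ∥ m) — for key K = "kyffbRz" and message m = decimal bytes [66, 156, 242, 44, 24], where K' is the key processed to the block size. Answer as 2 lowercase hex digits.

Key "kyffbRz" = 6b 79 66 66 62 52 7a is exactly B = 7 bytes: K' = 6b 79 66 66 62 52 7a.
K' ⊕ ipad = 5d 4f 50 50 54 64 4c.
Inner input = 5d 4f 50 50 54 64 4c ∥ 42 9c f2 2c 18.
Inner hash: sum = 93+79+80+80+84+100+76+66+156+242+44+24 = 1124; mod 256 = 100 → 64.

64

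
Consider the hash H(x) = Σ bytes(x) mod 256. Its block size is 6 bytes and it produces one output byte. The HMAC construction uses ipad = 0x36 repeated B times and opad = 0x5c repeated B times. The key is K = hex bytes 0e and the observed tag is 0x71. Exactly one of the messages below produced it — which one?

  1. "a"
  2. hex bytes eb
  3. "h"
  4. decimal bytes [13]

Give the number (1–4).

4

Key hex bytes 0e is 1 byte ≤ B = 6; zero-pad to 6 bytes: K' = 0e 00 00 00 00 00.
K' ⊕ ipad = 38 36 36 36 36 36; K' ⊕ opad = 52 5c 5c 5c 5c 5c.
m1: inner = H(38 36 36 36 36 36 61) = a7; tag = H(52 5c 5c 5c 5c 5c a7) = c5
m2: inner = H(38 36 36 36 36 36 eb) = 31; tag = H(52 5c 5c 5c 5c 5c 31) = 4f
m3: inner = H(38 36 36 36 36 36 68) = ae; tag = H(52 5c 5c 5c 5c 5c ae) = cc
m4: inner = H(38 36 36 36 36 36 0d) = 53; tag = H(52 5c 5c 5c 5c 5c 53) = 71 ← matches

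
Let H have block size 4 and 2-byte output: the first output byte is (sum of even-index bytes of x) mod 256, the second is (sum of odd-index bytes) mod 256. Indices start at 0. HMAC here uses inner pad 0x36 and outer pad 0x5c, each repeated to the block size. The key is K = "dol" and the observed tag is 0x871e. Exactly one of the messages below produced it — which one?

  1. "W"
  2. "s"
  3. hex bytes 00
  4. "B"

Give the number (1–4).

Key "dol" = 64 6f 6c is 3 bytes ≤ B = 4; zero-pad to 4 bytes: K' = 64 6f 6c 00.
K' ⊕ ipad = 52 59 5a 36; K' ⊕ opad = 38 33 30 5c.
m1: inner = H(52 59 5a 36 57) = 03 8f; tag = H(38 33 30 5c 03 8f) = 6b1e
m2: inner = H(52 59 5a 36 73) = 1f 8f; tag = H(38 33 30 5c 1f 8f) = 871e ← matches
m3: inner = H(52 59 5a 36 00) = ac 8f; tag = H(38 33 30 5c ac 8f) = 141e
m4: inner = H(52 59 5a 36 42) = ee 8f; tag = H(38 33 30 5c ee 8f) = 561e

2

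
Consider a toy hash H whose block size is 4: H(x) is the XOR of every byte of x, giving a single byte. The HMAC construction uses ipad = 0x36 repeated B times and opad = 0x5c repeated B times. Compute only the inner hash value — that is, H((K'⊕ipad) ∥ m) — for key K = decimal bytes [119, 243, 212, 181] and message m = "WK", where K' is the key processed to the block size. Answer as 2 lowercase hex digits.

Key decimal bytes [119, 243, 212, 181] = 77 f3 d4 b5 is exactly B = 4 bytes: K' = 77 f3 d4 b5.
K' ⊕ ipad = 41 c5 e2 83.
Inner input = 41 c5 e2 83 ∥ 57 4b.
Inner hash: XOR 41⊕c5⊕e2⊕83⊕57⊕4b = f9.

f9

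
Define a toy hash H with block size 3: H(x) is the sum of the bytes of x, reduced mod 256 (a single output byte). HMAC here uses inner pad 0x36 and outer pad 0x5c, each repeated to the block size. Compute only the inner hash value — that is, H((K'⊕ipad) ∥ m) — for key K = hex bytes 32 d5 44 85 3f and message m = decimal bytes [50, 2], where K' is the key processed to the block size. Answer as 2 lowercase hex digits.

d9

Key hex bytes 32 d5 44 85 3f is 5 bytes > B = 3, so hash it first: H(key) = 0f, then zero-pad to 3 bytes: K' = 0f 00 00.
K' ⊕ ipad = 39 36 36.
Inner input = 39 36 36 ∥ 32 02.
Inner hash: sum = 57+54+54+50+2 = 217 → d9.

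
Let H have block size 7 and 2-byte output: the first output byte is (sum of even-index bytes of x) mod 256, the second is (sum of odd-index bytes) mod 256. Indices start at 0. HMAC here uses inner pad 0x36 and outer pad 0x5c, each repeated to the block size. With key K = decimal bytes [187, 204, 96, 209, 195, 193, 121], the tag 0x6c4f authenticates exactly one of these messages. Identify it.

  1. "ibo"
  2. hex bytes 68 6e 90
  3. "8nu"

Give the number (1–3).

Key decimal bytes [187, 204, 96, 209, 195, 193, 121] = bb cc 60 d1 c3 c1 79 is exactly B = 7 bytes: K' = bb cc 60 d1 c3 c1 79.
K' ⊕ ipad = 8d fa 56 e7 f5 f7 4f; K' ⊕ opad = e7 90 3c 8d 9f 9d 25.
m1: inner = H(8d fa 56 e7 f5 f7 4f 69 62 6f) = 89 b0; tag = H(e7 90 3c 8d 9f 9d 25 89 b0) = 9743
m2: inner = H(8d fa 56 e7 f5 f7 4f 68 6e 90) = 95 d0; tag = H(e7 90 3c 8d 9f 9d 25 95 d0) = b74f
m3: inner = H(8d fa 56 e7 f5 f7 4f 38 6e 75) = 95 85; tag = H(e7 90 3c 8d 9f 9d 25 95 85) = 6c4f ← matches

3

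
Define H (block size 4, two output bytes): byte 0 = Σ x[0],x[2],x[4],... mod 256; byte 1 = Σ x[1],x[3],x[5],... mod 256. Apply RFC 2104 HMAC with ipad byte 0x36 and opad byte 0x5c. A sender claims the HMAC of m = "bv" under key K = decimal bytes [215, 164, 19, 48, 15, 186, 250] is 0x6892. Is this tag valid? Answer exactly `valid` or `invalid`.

valid

Key decimal bytes [215, 164, 19, 48, 15, 186, 250] = d7 a4 13 30 0f ba fa is 7 bytes > B = 4, so hash it first: H(key) = f3 8e, then zero-pad to 4 bytes: K' = f3 8e 00 00.
K' ⊕ ipad = c5 b8 36 36; K' ⊕ opad = af d2 5c 5c.
Inner hash: even-index sum = 349 mod 256 = 93; odd-index sum = 356 mod 256 = 100 → 5d 64.
Outer hash (recomputed tag): even-index sum = 360 mod 256 = 104; odd-index sum = 402 mod 256 = 146 → 68 92.
Recomputed tag = 6892; claimed = 6892 → match.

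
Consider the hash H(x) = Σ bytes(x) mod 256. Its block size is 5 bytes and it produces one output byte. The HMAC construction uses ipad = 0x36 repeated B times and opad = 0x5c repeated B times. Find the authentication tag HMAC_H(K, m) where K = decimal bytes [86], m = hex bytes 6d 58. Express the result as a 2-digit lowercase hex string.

Key decimal bytes [86] = 56 is 1 byte ≤ B = 5; zero-pad to 5 bytes: K' = 56 00 00 00 00.
K' ⊕ ipad = 60 36 36 36 36.  K' ⊕ opad = 0a 5c 5c 5c 5c.
Inner input = (K'⊕ipad) ∥ m = 60 36 36 36 36 ∥ 6d 58.
Inner hash: sum = 96+54+54+54+54+109+88 = 509; mod 256 = 253 → fd.
Outer input = (K'⊕opad) ∥ inner = 0a 5c 5c 5c 5c ∥ fd.
Outer hash (tag): sum = 10+92+92+92+92+253 = 631; mod 256 = 119 → 77.

77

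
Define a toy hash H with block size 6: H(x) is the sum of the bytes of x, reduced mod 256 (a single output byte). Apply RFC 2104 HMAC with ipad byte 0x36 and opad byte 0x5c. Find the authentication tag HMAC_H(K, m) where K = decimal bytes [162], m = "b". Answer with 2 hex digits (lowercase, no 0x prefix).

Key decimal bytes [162] = a2 is 1 byte ≤ B = 6; zero-pad to 6 bytes: K' = a2 00 00 00 00 00.
K' ⊕ ipad = 94 36 36 36 36 36.  K' ⊕ opad = fe 5c 5c 5c 5c 5c.
Inner input = (K'⊕ipad) ∥ m = 94 36 36 36 36 36 ∥ 62.
Inner hash: sum = 148+54+54+54+54+54+98 = 516; mod 256 = 4 → 04.
Outer input = (K'⊕opad) ∥ inner = fe 5c 5c 5c 5c 5c ∥ 04.
Outer hash (tag): sum = 254+92+92+92+92+92+4 = 718; mod 256 = 206 → ce.

ce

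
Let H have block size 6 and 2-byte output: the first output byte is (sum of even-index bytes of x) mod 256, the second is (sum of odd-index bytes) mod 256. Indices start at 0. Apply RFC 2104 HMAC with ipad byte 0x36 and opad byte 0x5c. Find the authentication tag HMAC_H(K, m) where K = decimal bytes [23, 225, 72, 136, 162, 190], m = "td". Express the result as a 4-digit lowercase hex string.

04f4

Key decimal bytes [23, 225, 72, 136, 162, 190] = 17 e1 48 88 a2 be is exactly B = 6 bytes: K' = 17 e1 48 88 a2 be.
K' ⊕ ipad = 21 d7 7e be 94 88.  K' ⊕ opad = 4b bd 14 d4 fe e2.
Inner input = (K'⊕ipad) ∥ m = 21 d7 7e be 94 88 ∥ 74 64.
Inner hash: even-index sum = 423 mod 256 = 167; odd-index sum = 641 mod 256 = 129 → a7 81.
Outer input = (K'⊕opad) ∥ inner = 4b bd 14 d4 fe e2 ∥ a7 81.
Outer hash (tag): even-index sum = 516 mod 256 = 4; odd-index sum = 756 mod 256 = 244 → 04 f4.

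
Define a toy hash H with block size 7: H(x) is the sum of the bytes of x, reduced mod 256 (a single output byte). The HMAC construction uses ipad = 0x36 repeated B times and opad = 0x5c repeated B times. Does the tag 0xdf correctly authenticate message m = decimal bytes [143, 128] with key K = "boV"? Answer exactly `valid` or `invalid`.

valid

Key "boV" = 62 6f 56 is 3 bytes ≤ B = 7; zero-pad to 7 bytes: K' = 62 6f 56 00 00 00 00.
K' ⊕ ipad = 54 59 60 36 36 36 36; K' ⊕ opad = 3e 33 0a 5c 5c 5c 5c.
Inner hash: sum = 84+89+96+54+54+54+54+143+128 = 756; mod 256 = 244 → f4.
Outer hash (recomputed tag): sum = 62+51+10+92+92+92+92+244 = 735; mod 256 = 223 → df.
Recomputed tag = df; claimed = df → match.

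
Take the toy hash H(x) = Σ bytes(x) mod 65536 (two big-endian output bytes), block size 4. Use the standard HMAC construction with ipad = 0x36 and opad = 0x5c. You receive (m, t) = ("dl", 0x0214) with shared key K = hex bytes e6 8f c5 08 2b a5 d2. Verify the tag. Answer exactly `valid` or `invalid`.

valid

Key hex bytes e6 8f c5 08 2b a5 d2 is 7 bytes > B = 4, so hash it first: H(key) = 03 e4, then zero-pad to 4 bytes: K' = 03 e4 00 00.
K' ⊕ ipad = 35 d2 36 36; K' ⊕ opad = 5f b8 5c 5c.
Inner hash: sum = 53+210+54+54+100+108 = 579 → 02 43.
Outer hash (recomputed tag): sum = 95+184+92+92+2+67 = 532 → 02 14.
Recomputed tag = 0214; claimed = 0214 → match.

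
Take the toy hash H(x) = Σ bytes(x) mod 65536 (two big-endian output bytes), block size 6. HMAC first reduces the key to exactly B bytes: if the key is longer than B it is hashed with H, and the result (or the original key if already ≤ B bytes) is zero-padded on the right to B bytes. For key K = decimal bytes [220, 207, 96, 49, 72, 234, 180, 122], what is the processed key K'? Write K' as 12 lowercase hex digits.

049c00000000

|K| = 8 > B = 6, so first hash the key.
H(K): sum = 220+207+96+49+72+234+180+122 = 1180 → 04 9c.
Zero-pad H(K) = 04 9c to 6 bytes: K' = 04 9c 00 00 00 00.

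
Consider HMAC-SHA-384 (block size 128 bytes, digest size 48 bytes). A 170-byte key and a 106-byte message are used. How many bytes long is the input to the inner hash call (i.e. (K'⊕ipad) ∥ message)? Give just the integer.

Key is 170 > 128 bytes, so it is hashed to 48 bytes then zero-padded to 128: |K'| = 128.
Inner input = (K'⊕ipad) ∥ m → 128 + 106 = 234 bytes.

234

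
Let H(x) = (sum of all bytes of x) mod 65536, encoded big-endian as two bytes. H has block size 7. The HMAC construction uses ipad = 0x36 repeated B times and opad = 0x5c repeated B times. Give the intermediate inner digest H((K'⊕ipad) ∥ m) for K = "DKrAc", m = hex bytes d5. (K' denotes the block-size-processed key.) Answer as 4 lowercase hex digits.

Key "DKrAc" = 44 4b 72 41 63 is 5 bytes ≤ B = 7; zero-pad to 7 bytes: K' = 44 4b 72 41 63 00 00.
K' ⊕ ipad = 72 7d 44 77 55 36 36.
Inner input = 72 7d 44 77 55 36 36 ∥ d5.
Inner hash: sum = 114+125+68+119+85+54+54+213 = 832 → 03 40.

0340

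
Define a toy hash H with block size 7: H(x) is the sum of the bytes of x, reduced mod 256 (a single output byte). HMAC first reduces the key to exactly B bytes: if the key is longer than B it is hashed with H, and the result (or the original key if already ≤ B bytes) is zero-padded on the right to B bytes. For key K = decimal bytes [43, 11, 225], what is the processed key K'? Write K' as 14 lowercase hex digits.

Key decimal bytes [43, 11, 225] = 2b 0b e1 is 3 bytes ≤ B = 7; zero-pad to 7 bytes: K' = 2b 0b e1 00 00 00 00.

2b0be100000000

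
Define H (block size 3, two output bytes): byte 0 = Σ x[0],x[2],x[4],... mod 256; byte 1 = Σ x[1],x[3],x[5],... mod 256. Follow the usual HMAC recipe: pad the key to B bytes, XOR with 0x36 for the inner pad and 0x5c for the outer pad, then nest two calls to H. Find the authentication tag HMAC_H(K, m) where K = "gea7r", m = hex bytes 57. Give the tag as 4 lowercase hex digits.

Key "gea7r" = 67 65 61 37 72 is 5 bytes > B = 3, so hash it first: H(key) = 3a 9c, then zero-pad to 3 bytes: K' = 3a 9c 00.
K' ⊕ ipad = 0c aa 36.  K' ⊕ opad = 66 c0 5c.
Inner input = (K'⊕ipad) ∥ m = 0c aa 36 ∥ 57.
Inner hash: even-index sum = 66 mod 256 = 66; odd-index sum = 257 mod 256 = 1 → 42 01.
Outer input = (K'⊕opad) ∥ inner = 66 c0 5c ∥ 42 01.
Outer hash (tag): even-index sum = 195 mod 256 = 195; odd-index sum = 258 mod 256 = 2 → c3 02.

c302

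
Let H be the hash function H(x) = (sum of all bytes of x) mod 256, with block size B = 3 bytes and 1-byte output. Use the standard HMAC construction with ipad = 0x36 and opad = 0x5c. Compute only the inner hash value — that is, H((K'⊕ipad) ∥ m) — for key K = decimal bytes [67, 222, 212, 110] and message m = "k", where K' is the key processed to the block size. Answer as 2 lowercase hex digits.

2c

Key decimal bytes [67, 222, 212, 110] = 43 de d4 6e is 4 bytes > B = 3, so hash it first: H(key) = 63, then zero-pad to 3 bytes: K' = 63 00 00.
K' ⊕ ipad = 55 36 36.
Inner input = 55 36 36 ∥ 6b.
Inner hash: sum = 85+54+54+107 = 300; mod 256 = 44 → 2c.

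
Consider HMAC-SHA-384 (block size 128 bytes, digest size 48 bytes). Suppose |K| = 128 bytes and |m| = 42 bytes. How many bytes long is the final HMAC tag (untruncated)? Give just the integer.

48

The tag is one SHA-384 digest: 48 bytes.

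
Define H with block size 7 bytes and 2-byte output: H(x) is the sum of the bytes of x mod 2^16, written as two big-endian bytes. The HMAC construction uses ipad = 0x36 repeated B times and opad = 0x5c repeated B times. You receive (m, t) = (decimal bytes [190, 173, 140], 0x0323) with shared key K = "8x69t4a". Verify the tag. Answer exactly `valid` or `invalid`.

valid

Key "8x69t4a" = 38 78 36 39 74 34 61 is exactly B = 7 bytes: K' = 38 78 36 39 74 34 61.
K' ⊕ ipad = 0e 4e 00 0f 42 02 57; K' ⊕ opad = 64 24 6a 65 28 68 3d.
Inner hash: sum = 14+78+0+15+66+2+87+190+173+140 = 765 → 02 fd.
Outer hash (recomputed tag): sum = 100+36+106+101+40+104+61+2+253 = 803 → 03 23.
Recomputed tag = 0323; claimed = 0323 → match.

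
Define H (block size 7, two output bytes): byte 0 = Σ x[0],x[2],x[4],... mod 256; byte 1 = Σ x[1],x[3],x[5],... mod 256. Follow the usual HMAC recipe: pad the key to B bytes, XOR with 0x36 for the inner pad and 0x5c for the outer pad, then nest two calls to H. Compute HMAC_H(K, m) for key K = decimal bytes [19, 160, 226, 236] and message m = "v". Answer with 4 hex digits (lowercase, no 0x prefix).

e16d

Key decimal bytes [19, 160, 226, 236] = 13 a0 e2 ec is 4 bytes ≤ B = 7; zero-pad to 7 bytes: K' = 13 a0 e2 ec 00 00 00.
K' ⊕ ipad = 25 96 d4 da 36 36 36.  K' ⊕ opad = 4f fc be b0 5c 5c 5c.
Inner input = (K'⊕ipad) ∥ m = 25 96 d4 da 36 36 36 ∥ 76.
Inner hash: even-index sum = 357 mod 256 = 101; odd-index sum = 540 mod 256 = 28 → 65 1c.
Outer input = (K'⊕opad) ∥ inner = 4f fc be b0 5c 5c 5c ∥ 65 1c.
Outer hash (tag): even-index sum = 481 mod 256 = 225; odd-index sum = 621 mod 256 = 109 → e1 6d.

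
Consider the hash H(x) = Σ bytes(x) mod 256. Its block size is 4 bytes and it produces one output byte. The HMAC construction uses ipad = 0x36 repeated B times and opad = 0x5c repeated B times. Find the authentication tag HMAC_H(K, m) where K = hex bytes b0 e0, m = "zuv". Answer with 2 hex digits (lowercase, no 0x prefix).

8d

Key hex bytes b0 e0 is 2 bytes ≤ B = 4; zero-pad to 4 bytes: K' = b0 e0 00 00.
K' ⊕ ipad = 86 d6 36 36.  K' ⊕ opad = ec bc 5c 5c.
Inner input = (K'⊕ipad) ∥ m = 86 d6 36 36 ∥ 7a 75 76.
Inner hash: sum = 134+214+54+54+122+117+118 = 813; mod 256 = 45 → 2d.
Outer input = (K'⊕opad) ∥ inner = ec bc 5c 5c ∥ 2d.
Outer hash (tag): sum = 236+188+92+92+45 = 653; mod 256 = 141 → 8d.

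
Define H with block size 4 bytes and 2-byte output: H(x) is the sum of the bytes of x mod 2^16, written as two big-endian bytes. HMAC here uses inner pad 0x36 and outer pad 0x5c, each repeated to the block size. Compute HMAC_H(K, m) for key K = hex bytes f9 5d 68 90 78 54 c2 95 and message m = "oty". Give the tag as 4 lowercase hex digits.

Key hex bytes f9 5d 68 90 78 54 c2 95 is 8 bytes > B = 4, so hash it first: H(key) = 04 71, then zero-pad to 4 bytes: K' = 04 71 00 00.
K' ⊕ ipad = 32 47 36 36.  K' ⊕ opad = 58 2d 5c 5c.
Inner input = (K'⊕ipad) ∥ m = 32 47 36 36 ∥ 6f 74 79.
Inner hash: sum = 50+71+54+54+111+116+121 = 577 → 02 41.
Outer input = (K'⊕opad) ∥ inner = 58 2d 5c 5c ∥ 02 41.
Outer hash (tag): sum = 88+45+92+92+2+65 = 384 → 01 80.

0180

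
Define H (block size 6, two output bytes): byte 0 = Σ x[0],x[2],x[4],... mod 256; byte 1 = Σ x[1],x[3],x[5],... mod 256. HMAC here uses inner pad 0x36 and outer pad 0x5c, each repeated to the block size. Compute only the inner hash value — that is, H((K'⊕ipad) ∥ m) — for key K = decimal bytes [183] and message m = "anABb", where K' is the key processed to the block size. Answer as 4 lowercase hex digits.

f152

Key decimal bytes [183] = b7 is 1 byte ≤ B = 6; zero-pad to 6 bytes: K' = b7 00 00 00 00 00.
K' ⊕ ipad = 81 36 36 36 36 36.
Inner input = 81 36 36 36 36 36 ∥ 61 6e 41 42 62.
Inner hash: even-index sum = 497 mod 256 = 241; odd-index sum = 338 mod 256 = 82 → f1 52.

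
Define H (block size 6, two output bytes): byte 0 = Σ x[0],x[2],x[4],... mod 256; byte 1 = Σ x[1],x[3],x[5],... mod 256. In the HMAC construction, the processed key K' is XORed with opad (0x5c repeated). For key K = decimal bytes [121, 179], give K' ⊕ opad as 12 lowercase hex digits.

25ef5c5c5c5c

Key decimal bytes [121, 179] = 79 b3 is 2 bytes ≤ B = 6; zero-pad to 6 bytes: K' = 79 b3 00 00 00 00.
XOR each byte with 0x5c: 79⊕5c=25, b3⊕5c=ef, 00⊕5c=5c, 00⊕5c=5c, 00⊕5c=5c, 00⊕5c=5c.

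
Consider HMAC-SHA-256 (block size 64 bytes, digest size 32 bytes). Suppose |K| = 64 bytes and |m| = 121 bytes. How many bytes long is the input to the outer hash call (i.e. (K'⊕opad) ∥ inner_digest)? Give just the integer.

96

Key is 64 ≤ 64 bytes, zero-padded: |K'| = 64.
Outer input = (K'⊕opad) ∥ H(inner) → 64 + 32 = 96 bytes.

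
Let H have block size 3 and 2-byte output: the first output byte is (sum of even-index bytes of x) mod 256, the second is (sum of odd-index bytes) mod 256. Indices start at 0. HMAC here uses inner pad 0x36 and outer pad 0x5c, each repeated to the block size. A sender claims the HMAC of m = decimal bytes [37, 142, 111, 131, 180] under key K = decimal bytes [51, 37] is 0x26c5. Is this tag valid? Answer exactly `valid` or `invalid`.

valid

Key decimal bytes [51, 37] = 33 25 is 2 bytes ≤ B = 3; zero-pad to 3 bytes: K' = 33 25 00.
K' ⊕ ipad = 05 13 36; K' ⊕ opad = 6f 79 5c.
Inner hash: even-index sum = 332 mod 256 = 76; odd-index sum = 347 mod 256 = 91 → 4c 5b.
Outer hash (recomputed tag): even-index sum = 294 mod 256 = 38; odd-index sum = 197 mod 256 = 197 → 26 c5.
Recomputed tag = 26c5; claimed = 26c5 → match.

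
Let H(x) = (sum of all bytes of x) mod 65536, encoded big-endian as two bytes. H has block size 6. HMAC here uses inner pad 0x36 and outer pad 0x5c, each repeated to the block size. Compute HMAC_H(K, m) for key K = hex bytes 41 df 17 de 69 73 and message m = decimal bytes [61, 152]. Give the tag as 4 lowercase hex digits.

Key hex bytes 41 df 17 de 69 73 is exactly B = 6 bytes: K' = 41 df 17 de 69 73.
K' ⊕ ipad = 77 e9 21 e8 5f 45.  K' ⊕ opad = 1d 83 4b 82 35 2f.
Inner input = (K'⊕ipad) ∥ m = 77 e9 21 e8 5f 45 ∥ 3d 98.
Inner hash: sum = 119+233+33+232+95+69+61+152 = 994 → 03 e2.
Outer input = (K'⊕opad) ∥ inner = 1d 83 4b 82 35 2f ∥ 03 e2.
Outer hash (tag): sum = 29+131+75+130+53+47+3+226 = 694 → 02 b6.

02b6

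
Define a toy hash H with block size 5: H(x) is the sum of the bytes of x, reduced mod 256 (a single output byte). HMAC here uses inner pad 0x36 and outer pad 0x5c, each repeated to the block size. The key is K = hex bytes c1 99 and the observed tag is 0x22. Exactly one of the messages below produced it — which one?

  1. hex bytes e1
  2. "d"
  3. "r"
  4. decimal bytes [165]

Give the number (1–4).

2

Key hex bytes c1 99 is 2 bytes ≤ B = 5; zero-pad to 5 bytes: K' = c1 99 00 00 00.
K' ⊕ ipad = f7 af 36 36 36; K' ⊕ opad = 9d c5 5c 5c 5c.
m1: inner = H(f7 af 36 36 36 e1) = 29; tag = H(9d c5 5c 5c 5c 29) = 9f
m2: inner = H(f7 af 36 36 36 64) = ac; tag = H(9d c5 5c 5c 5c ac) = 22 ← matches
m3: inner = H(f7 af 36 36 36 72) = ba; tag = H(9d c5 5c 5c 5c ba) = 30
m4: inner = H(f7 af 36 36 36 a5) = ed; tag = H(9d c5 5c 5c 5c ed) = 63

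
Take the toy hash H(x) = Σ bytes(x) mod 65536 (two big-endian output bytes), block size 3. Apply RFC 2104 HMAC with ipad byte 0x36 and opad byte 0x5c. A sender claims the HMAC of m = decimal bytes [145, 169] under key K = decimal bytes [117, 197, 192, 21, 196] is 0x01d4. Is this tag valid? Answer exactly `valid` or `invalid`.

valid

Key decimal bytes [117, 197, 192, 21, 196] = 75 c5 c0 15 c4 is 5 bytes > B = 3, so hash it first: H(key) = 02 d3, then zero-pad to 3 bytes: K' = 02 d3 00.
K' ⊕ ipad = 34 e5 36; K' ⊕ opad = 5e 8f 5c.
Inner hash: sum = 52+229+54+145+169 = 649 → 02 89.
Outer hash (recomputed tag): sum = 94+143+92+2+137 = 468 → 01 d4.
Recomputed tag = 01d4; claimed = 01d4 → match.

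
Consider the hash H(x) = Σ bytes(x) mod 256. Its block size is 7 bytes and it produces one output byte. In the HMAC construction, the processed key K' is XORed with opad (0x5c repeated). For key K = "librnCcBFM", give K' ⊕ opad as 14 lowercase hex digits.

Key "librnCcBFM" = 6c 69 62 72 6e 43 63 42 46 4d is 10 bytes > B = 7, so hash it first: H(key) = 92, then zero-pad to 7 bytes: K' = 92 00 00 00 00 00 00.
XOR each byte with 0x5c: 92⊕5c=ce, 00⊕5c=5c, 00⊕5c=5c, 00⊕5c=5c, 00⊕5c=5c, 00⊕5c=5c, 00⊕5c=5c.

ce5c5c5c5c5c5c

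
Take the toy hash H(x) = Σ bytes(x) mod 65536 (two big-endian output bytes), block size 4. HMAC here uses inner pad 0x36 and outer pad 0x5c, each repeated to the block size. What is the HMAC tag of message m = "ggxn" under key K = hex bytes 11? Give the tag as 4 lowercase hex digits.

Key hex bytes 11 is 1 byte ≤ B = 4; zero-pad to 4 bytes: K' = 11 00 00 00.
K' ⊕ ipad = 27 36 36 36.  K' ⊕ opad = 4d 5c 5c 5c.
Inner input = (K'⊕ipad) ∥ m = 27 36 36 36 ∥ 67 67 78 6e.
Inner hash: sum = 39+54+54+54+103+103+120+110 = 637 → 02 7d.
Outer input = (K'⊕opad) ∥ inner = 4d 5c 5c 5c ∥ 02 7d.
Outer hash (tag): sum = 77+92+92+92+2+125 = 480 → 01 e0.

01e0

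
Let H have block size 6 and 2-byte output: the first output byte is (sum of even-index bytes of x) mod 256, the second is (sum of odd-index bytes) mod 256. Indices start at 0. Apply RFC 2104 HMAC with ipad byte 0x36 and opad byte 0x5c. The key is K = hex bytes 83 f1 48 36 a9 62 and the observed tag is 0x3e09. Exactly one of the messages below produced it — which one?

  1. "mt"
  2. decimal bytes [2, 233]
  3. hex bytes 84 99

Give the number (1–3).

Key hex bytes 83 f1 48 36 a9 62 is exactly B = 6 bytes: K' = 83 f1 48 36 a9 62.
K' ⊕ ipad = b5 c7 7e 00 9f 54; K' ⊕ opad = df ad 14 6a f5 3e.
m1: inner = H(b5 c7 7e 00 9f 54 6d 74) = 3f 8f; tag = H(df ad 14 6a f5 3e 3f 8f) = 27e4
m2: inner = H(b5 c7 7e 00 9f 54 02 e9) = d4 04; tag = H(df ad 14 6a f5 3e d4 04) = bc59
m3: inner = H(b5 c7 7e 00 9f 54 84 99) = 56 b4; tag = H(df ad 14 6a f5 3e 56 b4) = 3e09 ← matches

3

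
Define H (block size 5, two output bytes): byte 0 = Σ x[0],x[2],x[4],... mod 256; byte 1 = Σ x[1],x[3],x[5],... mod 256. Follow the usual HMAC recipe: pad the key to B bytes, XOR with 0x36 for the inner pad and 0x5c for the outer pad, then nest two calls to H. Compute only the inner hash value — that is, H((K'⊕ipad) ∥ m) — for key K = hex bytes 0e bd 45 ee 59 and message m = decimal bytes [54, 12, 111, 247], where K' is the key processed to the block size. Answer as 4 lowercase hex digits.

1d08

Key hex bytes 0e bd 45 ee 59 is exactly B = 5 bytes: K' = 0e bd 45 ee 59.
K' ⊕ ipad = 38 8b 73 d8 6f.
Inner input = 38 8b 73 d8 6f ∥ 36 0c 6f f7.
Inner hash: even-index sum = 541 mod 256 = 29; odd-index sum = 520 mod 256 = 8 → 1d 08.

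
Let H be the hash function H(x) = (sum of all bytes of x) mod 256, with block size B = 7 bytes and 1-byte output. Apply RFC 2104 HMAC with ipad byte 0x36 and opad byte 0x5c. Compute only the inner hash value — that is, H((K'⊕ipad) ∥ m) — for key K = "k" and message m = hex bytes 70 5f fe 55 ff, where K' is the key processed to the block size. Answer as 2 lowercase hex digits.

c2

Key "k" = 6b is 1 byte ≤ B = 7; zero-pad to 7 bytes: K' = 6b 00 00 00 00 00 00.
K' ⊕ ipad = 5d 36 36 36 36 36 36.
Inner input = 5d 36 36 36 36 36 36 ∥ 70 5f fe 55 ff.
Inner hash: sum = 93+54+54+54+54+54+54+112+95+254+85+255 = 1218; mod 256 = 194 → c2.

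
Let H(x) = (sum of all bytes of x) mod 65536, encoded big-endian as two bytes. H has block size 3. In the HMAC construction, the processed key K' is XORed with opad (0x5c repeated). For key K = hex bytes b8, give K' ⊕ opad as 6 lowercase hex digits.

Key hex bytes b8 is 1 byte ≤ B = 3; zero-pad to 3 bytes: K' = b8 00 00.
XOR each byte with 0x5c: b8⊕5c=e4, 00⊕5c=5c, 00⊕5c=5c.

e45c5c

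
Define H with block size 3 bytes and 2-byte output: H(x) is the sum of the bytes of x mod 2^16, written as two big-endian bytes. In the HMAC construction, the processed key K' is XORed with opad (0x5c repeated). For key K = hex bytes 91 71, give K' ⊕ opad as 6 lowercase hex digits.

cd2d5c

Key hex bytes 91 71 is 2 bytes ≤ B = 3; zero-pad to 3 bytes: K' = 91 71 00.
XOR each byte with 0x5c: 91⊕5c=cd, 71⊕5c=2d, 00⊕5c=5c.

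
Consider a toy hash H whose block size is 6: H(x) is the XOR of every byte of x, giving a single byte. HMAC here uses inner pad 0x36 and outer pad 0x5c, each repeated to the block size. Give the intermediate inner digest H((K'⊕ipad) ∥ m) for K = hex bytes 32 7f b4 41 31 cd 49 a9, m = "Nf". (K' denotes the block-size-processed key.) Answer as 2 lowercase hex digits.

Key hex bytes 32 7f b4 41 31 cd 49 a9 is 8 bytes > B = 6, so hash it first: H(key) = a4, then zero-pad to 6 bytes: K' = a4 00 00 00 00 00.
K' ⊕ ipad = 92 36 36 36 36 36.
Inner input = 92 36 36 36 36 36 ∥ 4e 66.
Inner hash: XOR 92⊕36⊕36⊕36⊕36⊕36⊕4e⊕66 = 8c.

8c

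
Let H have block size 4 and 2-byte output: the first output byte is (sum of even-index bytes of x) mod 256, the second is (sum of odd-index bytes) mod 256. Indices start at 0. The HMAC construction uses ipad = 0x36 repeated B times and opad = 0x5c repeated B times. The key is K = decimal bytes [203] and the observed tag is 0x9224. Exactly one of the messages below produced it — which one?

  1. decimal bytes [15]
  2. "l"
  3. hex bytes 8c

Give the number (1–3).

2

Key decimal bytes [203] = cb is 1 byte ≤ B = 4; zero-pad to 4 bytes: K' = cb 00 00 00.
K' ⊕ ipad = fd 36 36 36; K' ⊕ opad = 97 5c 5c 5c.
m1: inner = H(fd 36 36 36 0f) = 42 6c; tag = H(97 5c 5c 5c 42 6c) = 3524
m2: inner = H(fd 36 36 36 6c) = 9f 6c; tag = H(97 5c 5c 5c 9f 6c) = 9224 ← matches
m3: inner = H(fd 36 36 36 8c) = bf 6c; tag = H(97 5c 5c 5c bf 6c) = b224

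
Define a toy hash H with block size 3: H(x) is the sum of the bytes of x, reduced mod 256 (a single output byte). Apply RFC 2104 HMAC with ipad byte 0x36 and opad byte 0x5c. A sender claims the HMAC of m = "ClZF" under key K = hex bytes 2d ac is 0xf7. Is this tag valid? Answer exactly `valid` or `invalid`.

Key hex bytes 2d ac is 2 bytes ≤ B = 3; zero-pad to 3 bytes: K' = 2d ac 00.
K' ⊕ ipad = 1b 9a 36; K' ⊕ opad = 71 f0 5c.
Inner hash: sum = 27+154+54+67+108+90+70 = 570; mod 256 = 58 → 3a.
Outer hash (recomputed tag): sum = 113+240+92+58 = 503; mod 256 = 247 → f7.
Recomputed tag = f7; claimed = f7 → match.

valid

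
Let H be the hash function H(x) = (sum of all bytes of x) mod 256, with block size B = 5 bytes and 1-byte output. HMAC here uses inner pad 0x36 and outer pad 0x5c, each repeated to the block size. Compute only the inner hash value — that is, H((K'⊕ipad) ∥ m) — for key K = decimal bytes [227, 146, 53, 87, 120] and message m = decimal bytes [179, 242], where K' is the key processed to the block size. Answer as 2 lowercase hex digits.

d0

Key decimal bytes [227, 146, 53, 87, 120] = e3 92 35 57 78 is exactly B = 5 bytes: K' = e3 92 35 57 78.
K' ⊕ ipad = d5 a4 03 61 4e.
Inner input = d5 a4 03 61 4e ∥ b3 f2.
Inner hash: sum = 213+164+3+97+78+179+242 = 976; mod 256 = 208 → d0.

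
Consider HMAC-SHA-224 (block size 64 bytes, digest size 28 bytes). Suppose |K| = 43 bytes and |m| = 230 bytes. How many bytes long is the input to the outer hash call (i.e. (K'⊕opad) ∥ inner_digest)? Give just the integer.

Key is 43 ≤ 64 bytes, zero-padded: |K'| = 64.
Outer input = (K'⊕opad) ∥ H(inner) → 64 + 28 = 92 bytes.

92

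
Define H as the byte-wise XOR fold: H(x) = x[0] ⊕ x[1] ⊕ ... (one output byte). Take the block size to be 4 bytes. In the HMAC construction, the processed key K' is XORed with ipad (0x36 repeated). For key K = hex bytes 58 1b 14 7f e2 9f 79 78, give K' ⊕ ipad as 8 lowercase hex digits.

62363636

Key hex bytes 58 1b 14 7f e2 9f 79 78 is 8 bytes > B = 4, so hash it first: H(key) = 54, then zero-pad to 4 bytes: K' = 54 00 00 00.
XOR each byte with 0x36: 54⊕36=62, 00⊕36=36, 00⊕36=36, 00⊕36=36.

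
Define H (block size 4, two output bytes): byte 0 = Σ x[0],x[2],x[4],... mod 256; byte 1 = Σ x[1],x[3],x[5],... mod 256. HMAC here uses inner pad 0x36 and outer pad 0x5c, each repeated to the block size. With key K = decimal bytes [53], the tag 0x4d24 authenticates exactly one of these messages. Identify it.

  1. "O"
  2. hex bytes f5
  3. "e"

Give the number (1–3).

Key decimal bytes [53] = 35 is 1 byte ≤ B = 4; zero-pad to 4 bytes: K' = 35 00 00 00.
K' ⊕ ipad = 03 36 36 36; K' ⊕ opad = 69 5c 5c 5c.
m1: inner = H(03 36 36 36 4f) = 88 6c; tag = H(69 5c 5c 5c 88 6c) = 4d24 ← matches
m2: inner = H(03 36 36 36 f5) = 2e 6c; tag = H(69 5c 5c 5c 2e 6c) = f324
m3: inner = H(03 36 36 36 65) = 9e 6c; tag = H(69 5c 5c 5c 9e 6c) = 6324

1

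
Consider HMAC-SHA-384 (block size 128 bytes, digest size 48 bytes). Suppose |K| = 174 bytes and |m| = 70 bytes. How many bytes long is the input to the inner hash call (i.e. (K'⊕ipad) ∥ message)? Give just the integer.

Key is 174 > 128 bytes, so it is hashed to 48 bytes then zero-padded to 128: |K'| = 128.
Inner input = (K'⊕ipad) ∥ m → 128 + 70 = 198 bytes.

198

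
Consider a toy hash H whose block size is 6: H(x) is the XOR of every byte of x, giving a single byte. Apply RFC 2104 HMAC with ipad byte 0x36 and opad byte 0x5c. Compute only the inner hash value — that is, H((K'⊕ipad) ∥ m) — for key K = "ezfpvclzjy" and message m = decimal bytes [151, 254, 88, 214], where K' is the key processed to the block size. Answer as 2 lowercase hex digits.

Key "ezfpvclzjy" = 65 7a 66 70 76 63 6c 7a 6a 79 is 10 bytes > B = 6, so hash it first: H(key) = 19, then zero-pad to 6 bytes: K' = 19 00 00 00 00 00.
K' ⊕ ipad = 2f 36 36 36 36 36.
Inner input = 2f 36 36 36 36 36 ∥ 97 fe 58 d6.
Inner hash: XOR 2f⊕36⊕36⊕36⊕36⊕36⊕97⊕fe⊕58⊕d6 = fe.

fe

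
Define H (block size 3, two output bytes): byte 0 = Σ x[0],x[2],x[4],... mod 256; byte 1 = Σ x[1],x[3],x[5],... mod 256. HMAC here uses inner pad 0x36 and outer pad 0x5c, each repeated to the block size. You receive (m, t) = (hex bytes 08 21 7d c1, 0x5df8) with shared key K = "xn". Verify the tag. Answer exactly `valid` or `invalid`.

invalid

Key "xn" = 78 6e is 2 bytes ≤ B = 3; zero-pad to 3 bytes: K' = 78 6e 00.
K' ⊕ ipad = 4e 58 36; K' ⊕ opad = 24 32 5c.
Inner hash: even-index sum = 358 mod 256 = 102; odd-index sum = 221 mod 256 = 221 → 66 dd.
Outer hash (recomputed tag): even-index sum = 349 mod 256 = 93; odd-index sum = 152 mod 256 = 152 → 5d 98.
Recomputed tag = 5d98; claimed = 5df8 → mismatch.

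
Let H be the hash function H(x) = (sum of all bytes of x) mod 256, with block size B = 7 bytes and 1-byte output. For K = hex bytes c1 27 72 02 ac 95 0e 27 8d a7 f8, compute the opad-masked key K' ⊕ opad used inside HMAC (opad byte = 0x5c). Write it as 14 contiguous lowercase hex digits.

a25c5c5c5c5c5c

Key hex bytes c1 27 72 02 ac 95 0e 27 8d a7 f8 is 11 bytes > B = 7, so hash it first: H(key) = fe, then zero-pad to 7 bytes: K' = fe 00 00 00 00 00 00.
XOR each byte with 0x5c: fe⊕5c=a2, 00⊕5c=5c, 00⊕5c=5c, 00⊕5c=5c, 00⊕5c=5c, 00⊕5c=5c, 00⊕5c=5c.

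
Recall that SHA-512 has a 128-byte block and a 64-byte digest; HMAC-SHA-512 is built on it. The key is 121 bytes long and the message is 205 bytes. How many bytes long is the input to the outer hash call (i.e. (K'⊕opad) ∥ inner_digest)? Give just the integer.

Key is 121 ≤ 128 bytes, zero-padded: |K'| = 128.
Outer input = (K'⊕opad) ∥ H(inner) → 128 + 64 = 192 bytes.

192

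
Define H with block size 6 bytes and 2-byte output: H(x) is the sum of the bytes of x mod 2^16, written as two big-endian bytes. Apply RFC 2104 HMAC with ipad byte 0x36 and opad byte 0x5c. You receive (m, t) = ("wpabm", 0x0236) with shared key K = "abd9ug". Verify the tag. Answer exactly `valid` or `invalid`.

Key "abd9ug" = 61 62 64 39 75 67 is exactly B = 6 bytes: K' = 61 62 64 39 75 67.
K' ⊕ ipad = 57 54 52 0f 43 51; K' ⊕ opad = 3d 3e 38 65 29 3b.
Inner hash: sum = 87+84+82+15+67+81+119+112+97+98+109 = 951 → 03 b7.
Outer hash (recomputed tag): sum = 61+62+56+101+41+59+3+183 = 566 → 02 36.
Recomputed tag = 0236; claimed = 0236 → match.

valid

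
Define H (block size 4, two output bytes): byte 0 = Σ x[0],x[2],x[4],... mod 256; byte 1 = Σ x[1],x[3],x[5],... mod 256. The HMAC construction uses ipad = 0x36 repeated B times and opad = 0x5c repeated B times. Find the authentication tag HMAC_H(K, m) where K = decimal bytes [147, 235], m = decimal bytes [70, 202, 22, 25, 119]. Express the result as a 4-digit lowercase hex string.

d909

Key decimal bytes [147, 235] = 93 eb is 2 bytes ≤ B = 4; zero-pad to 4 bytes: K' = 93 eb 00 00.
K' ⊕ ipad = a5 dd 36 36.  K' ⊕ opad = cf b7 5c 5c.
Inner input = (K'⊕ipad) ∥ m = a5 dd 36 36 ∥ 46 ca 16 19 77.
Inner hash: even-index sum = 430 mod 256 = 174; odd-index sum = 502 mod 256 = 246 → ae f6.
Outer input = (K'⊕opad) ∥ inner = cf b7 5c 5c ∥ ae f6.
Outer hash (tag): even-index sum = 473 mod 256 = 217; odd-index sum = 521 mod 256 = 9 → d9 09.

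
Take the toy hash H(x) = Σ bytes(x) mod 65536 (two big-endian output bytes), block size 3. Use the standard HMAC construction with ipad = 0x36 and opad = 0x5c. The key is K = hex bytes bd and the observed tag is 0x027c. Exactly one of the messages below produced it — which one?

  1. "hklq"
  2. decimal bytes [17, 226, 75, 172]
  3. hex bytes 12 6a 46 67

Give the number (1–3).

Key hex bytes bd is 1 byte ≤ B = 3; zero-pad to 3 bytes: K' = bd 00 00.
K' ⊕ ipad = 8b 36 36; K' ⊕ opad = e1 5c 5c.
m1: inner = H(8b 36 36 68 6b 6c 71) = 02 a7; tag = H(e1 5c 5c 02 a7) = 0242
m2: inner = H(8b 36 36 11 e2 4b ac) = 02 e1; tag = H(e1 5c 5c 02 e1) = 027c ← matches
m3: inner = H(8b 36 36 12 6a 46 67) = 02 20; tag = H(e1 5c 5c 02 20) = 01bb

2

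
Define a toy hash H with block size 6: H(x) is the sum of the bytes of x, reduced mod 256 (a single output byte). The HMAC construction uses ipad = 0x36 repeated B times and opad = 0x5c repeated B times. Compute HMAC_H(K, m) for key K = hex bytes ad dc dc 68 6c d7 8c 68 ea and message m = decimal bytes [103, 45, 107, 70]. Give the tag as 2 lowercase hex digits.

a9

Key hex bytes ad dc dc 68 6c d7 8c 68 ea is 9 bytes > B = 6, so hash it first: H(key) = ee, then zero-pad to 6 bytes: K' = ee 00 00 00 00 00.
K' ⊕ ipad = d8 36 36 36 36 36.  K' ⊕ opad = b2 5c 5c 5c 5c 5c.
Inner input = (K'⊕ipad) ∥ m = d8 36 36 36 36 36 ∥ 67 2d 6b 46.
Inner hash: sum = 216+54+54+54+54+54+103+45+107+70 = 811; mod 256 = 43 → 2b.
Outer input = (K'⊕opad) ∥ inner = b2 5c 5c 5c 5c 5c ∥ 2b.
Outer hash (tag): sum = 178+92+92+92+92+92+43 = 681; mod 256 = 169 → a9.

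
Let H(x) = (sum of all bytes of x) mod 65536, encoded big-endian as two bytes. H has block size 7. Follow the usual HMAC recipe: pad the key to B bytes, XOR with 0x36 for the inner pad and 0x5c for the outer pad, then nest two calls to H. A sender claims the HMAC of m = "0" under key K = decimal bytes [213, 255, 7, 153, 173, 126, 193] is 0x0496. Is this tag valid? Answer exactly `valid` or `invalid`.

valid

Key decimal bytes [213, 255, 7, 153, 173, 126, 193] = d5 ff 07 99 ad 7e c1 is exactly B = 7 bytes: K' = d5 ff 07 99 ad 7e c1.
K' ⊕ ipad = e3 c9 31 af 9b 48 f7; K' ⊕ opad = 89 a3 5b c5 f1 22 9d.
Inner hash: sum = 227+201+49+175+155+72+247+48 = 1174 → 04 96.
Outer hash (recomputed tag): sum = 137+163+91+197+241+34+157+4+150 = 1174 → 04 96.
Recomputed tag = 0496; claimed = 0496 → match.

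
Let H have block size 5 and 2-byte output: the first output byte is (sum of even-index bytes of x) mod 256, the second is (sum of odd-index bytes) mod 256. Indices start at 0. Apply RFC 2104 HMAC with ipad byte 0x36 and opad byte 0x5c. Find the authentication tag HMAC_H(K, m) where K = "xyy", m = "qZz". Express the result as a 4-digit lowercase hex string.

Key "xyy" = 78 79 79 is 3 bytes ≤ B = 5; zero-pad to 5 bytes: K' = 78 79 79 00 00.
K' ⊕ ipad = 4e 4f 4f 36 36.  K' ⊕ opad = 24 25 25 5c 5c.
Inner input = (K'⊕ipad) ∥ m = 4e 4f 4f 36 36 ∥ 71 5a 7a.
Inner hash: even-index sum = 301 mod 256 = 45; odd-index sum = 368 mod 256 = 112 → 2d 70.
Outer input = (K'⊕opad) ∥ inner = 24 25 25 5c 5c ∥ 2d 70.
Outer hash (tag): even-index sum = 277 mod 256 = 21; odd-index sum = 174 mod 256 = 174 → 15 ae.

15ae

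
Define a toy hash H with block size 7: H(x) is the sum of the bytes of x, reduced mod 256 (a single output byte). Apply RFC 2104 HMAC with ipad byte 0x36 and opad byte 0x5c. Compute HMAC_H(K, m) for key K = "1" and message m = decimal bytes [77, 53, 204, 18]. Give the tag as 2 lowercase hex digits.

Key "1" = 31 is 1 byte ≤ B = 7; zero-pad to 7 bytes: K' = 31 00 00 00 00 00 00.
K' ⊕ ipad = 07 36 36 36 36 36 36.  K' ⊕ opad = 6d 5c 5c 5c 5c 5c 5c.
Inner input = (K'⊕ipad) ∥ m = 07 36 36 36 36 36 36 ∥ 4d 35 cc 12.
Inner hash: sum = 7+54+54+54+54+54+54+77+53+204+18 = 683; mod 256 = 171 → ab.
Outer input = (K'⊕opad) ∥ inner = 6d 5c 5c 5c 5c 5c 5c ∥ ab.
Outer hash (tag): sum = 109+92+92+92+92+92+92+171 = 832; mod 256 = 64 → 40.

40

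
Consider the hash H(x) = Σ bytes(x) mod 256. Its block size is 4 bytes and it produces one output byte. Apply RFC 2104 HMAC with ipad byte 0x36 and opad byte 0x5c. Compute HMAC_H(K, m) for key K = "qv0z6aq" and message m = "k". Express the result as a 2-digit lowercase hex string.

95

Key "qv0z6aq" = 71 76 30 7a 36 61 71 is 7 bytes > B = 4, so hash it first: H(key) = 99, then zero-pad to 4 bytes: K' = 99 00 00 00.
K' ⊕ ipad = af 36 36 36.  K' ⊕ opad = c5 5c 5c 5c.
Inner input = (K'⊕ipad) ∥ m = af 36 36 36 ∥ 6b.
Inner hash: sum = 175+54+54+54+107 = 444; mod 256 = 188 → bc.
Outer input = (K'⊕opad) ∥ inner = c5 5c 5c 5c ∥ bc.
Outer hash (tag): sum = 197+92+92+92+188 = 661; mod 256 = 149 → 95.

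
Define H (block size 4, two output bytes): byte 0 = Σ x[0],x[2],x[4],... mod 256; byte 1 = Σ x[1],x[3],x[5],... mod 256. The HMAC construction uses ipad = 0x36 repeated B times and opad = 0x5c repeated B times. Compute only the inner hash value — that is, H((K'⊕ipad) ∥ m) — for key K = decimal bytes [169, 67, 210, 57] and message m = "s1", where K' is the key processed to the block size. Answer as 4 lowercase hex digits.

Key decimal bytes [169, 67, 210, 57] = a9 43 d2 39 is exactly B = 4 bytes: K' = a9 43 d2 39.
K' ⊕ ipad = 9f 75 e4 0f.
Inner input = 9f 75 e4 0f ∥ 73 31.
Inner hash: even-index sum = 502 mod 256 = 246; odd-index sum = 181 mod 256 = 181 → f6 b5.

f6b5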